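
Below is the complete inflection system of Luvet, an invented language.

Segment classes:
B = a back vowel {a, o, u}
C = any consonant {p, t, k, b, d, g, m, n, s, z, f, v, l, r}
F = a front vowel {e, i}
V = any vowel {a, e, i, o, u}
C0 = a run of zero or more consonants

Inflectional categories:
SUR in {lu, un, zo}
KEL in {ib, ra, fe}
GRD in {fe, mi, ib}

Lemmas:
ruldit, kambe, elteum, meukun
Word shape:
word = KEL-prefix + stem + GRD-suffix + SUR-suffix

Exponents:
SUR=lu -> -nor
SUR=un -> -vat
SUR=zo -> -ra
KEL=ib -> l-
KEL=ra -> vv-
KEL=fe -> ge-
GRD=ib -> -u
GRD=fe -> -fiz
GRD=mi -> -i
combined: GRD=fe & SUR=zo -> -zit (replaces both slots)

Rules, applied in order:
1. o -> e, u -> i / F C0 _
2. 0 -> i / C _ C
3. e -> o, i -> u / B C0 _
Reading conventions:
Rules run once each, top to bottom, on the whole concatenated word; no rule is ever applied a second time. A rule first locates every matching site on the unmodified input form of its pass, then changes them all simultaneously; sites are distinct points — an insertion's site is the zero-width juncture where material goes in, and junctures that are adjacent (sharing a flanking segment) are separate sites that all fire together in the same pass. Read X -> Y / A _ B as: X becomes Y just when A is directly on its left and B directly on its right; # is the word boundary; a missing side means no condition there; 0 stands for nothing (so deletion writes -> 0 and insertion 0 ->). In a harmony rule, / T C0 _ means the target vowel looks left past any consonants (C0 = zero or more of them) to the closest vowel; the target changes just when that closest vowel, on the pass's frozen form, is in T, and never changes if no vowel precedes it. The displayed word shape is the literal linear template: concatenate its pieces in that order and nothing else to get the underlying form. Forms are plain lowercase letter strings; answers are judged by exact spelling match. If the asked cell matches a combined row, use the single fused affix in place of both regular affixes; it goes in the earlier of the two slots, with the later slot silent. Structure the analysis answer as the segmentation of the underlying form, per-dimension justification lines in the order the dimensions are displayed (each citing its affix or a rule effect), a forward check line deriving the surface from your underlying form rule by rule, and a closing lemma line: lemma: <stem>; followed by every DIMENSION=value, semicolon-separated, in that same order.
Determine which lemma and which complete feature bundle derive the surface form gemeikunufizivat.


underlying: ge-meukun-fiz-vat
SUR=un - signalled by the affix -vat
KEL=fe - signalled by the affix ge-
GRD=fe - signalled by the affix -fiz
check: gemeukunfizvat -> gemeikunfizvat -> gemeikunifizivat -> gemeikunufizivat
lemma: meukun; SUR=un; KEL=fe; GRD=fe


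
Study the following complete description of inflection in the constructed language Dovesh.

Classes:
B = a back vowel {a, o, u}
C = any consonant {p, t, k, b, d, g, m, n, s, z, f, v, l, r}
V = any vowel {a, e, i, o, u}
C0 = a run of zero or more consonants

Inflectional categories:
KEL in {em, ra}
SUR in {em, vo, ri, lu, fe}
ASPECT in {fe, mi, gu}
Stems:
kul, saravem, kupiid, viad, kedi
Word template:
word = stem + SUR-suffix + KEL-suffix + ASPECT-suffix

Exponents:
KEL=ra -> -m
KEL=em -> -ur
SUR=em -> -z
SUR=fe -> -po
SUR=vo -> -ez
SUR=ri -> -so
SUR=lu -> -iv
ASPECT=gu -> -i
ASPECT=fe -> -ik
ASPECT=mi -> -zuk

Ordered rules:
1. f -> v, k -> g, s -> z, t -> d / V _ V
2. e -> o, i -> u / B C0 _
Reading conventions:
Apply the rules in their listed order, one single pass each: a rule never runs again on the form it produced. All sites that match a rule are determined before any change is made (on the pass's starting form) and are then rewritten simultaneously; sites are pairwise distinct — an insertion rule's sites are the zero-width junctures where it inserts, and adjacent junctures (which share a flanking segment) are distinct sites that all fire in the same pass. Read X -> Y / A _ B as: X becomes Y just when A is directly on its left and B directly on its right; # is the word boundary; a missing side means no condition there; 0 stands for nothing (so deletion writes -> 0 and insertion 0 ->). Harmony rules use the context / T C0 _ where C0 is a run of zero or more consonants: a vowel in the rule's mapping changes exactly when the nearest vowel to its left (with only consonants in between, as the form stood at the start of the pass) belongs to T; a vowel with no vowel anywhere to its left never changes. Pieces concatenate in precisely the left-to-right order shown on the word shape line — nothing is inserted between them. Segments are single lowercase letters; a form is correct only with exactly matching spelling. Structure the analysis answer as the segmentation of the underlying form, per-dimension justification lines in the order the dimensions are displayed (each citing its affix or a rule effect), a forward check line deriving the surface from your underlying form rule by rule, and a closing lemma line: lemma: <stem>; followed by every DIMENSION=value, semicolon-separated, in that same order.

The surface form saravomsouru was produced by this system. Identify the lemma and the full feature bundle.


underlying: saravem-so-ur-i
KEL=em - signalled by the affix -ur
SUR=ri - signalled by the affix -so
ASPECT=gu - signalled by the affix -i
check: saravemsouri -> saravemsouri -> saravomsouru
lemma: saravem; KEL=em; SUR=ri; ASPECT=gu


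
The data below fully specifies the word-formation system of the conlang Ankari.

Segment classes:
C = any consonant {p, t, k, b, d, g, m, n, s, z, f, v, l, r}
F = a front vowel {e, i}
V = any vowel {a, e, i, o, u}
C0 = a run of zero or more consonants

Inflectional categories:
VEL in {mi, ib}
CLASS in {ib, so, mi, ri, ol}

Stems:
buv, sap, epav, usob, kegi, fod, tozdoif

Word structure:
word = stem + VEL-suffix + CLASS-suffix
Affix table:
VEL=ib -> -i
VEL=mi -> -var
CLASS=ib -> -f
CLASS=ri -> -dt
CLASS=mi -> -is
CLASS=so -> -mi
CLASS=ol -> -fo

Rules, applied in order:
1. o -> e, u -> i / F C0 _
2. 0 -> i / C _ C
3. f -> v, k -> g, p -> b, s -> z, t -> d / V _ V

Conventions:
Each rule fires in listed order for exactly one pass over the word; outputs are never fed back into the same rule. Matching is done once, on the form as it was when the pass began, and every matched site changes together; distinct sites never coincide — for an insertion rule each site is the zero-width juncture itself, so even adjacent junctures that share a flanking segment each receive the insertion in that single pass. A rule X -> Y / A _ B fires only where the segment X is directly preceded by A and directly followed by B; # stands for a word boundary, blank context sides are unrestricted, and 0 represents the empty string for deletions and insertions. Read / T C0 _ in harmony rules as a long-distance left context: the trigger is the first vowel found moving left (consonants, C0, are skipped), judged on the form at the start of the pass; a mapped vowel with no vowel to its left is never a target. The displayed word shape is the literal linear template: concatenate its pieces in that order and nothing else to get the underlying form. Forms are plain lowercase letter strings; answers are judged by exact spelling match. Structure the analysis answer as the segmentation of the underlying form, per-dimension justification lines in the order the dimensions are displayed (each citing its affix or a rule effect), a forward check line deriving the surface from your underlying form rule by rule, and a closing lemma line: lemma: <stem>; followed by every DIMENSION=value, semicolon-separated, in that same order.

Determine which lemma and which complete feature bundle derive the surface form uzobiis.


underlying: usob-i-is
VEL=ib - signalled by the affix -i
CLASS=mi - signalled by the affix -is
check: usobiis -> usobiis -> usobiis -> uzobiis
lemma: usob; VEL=ib; CLASS=mi


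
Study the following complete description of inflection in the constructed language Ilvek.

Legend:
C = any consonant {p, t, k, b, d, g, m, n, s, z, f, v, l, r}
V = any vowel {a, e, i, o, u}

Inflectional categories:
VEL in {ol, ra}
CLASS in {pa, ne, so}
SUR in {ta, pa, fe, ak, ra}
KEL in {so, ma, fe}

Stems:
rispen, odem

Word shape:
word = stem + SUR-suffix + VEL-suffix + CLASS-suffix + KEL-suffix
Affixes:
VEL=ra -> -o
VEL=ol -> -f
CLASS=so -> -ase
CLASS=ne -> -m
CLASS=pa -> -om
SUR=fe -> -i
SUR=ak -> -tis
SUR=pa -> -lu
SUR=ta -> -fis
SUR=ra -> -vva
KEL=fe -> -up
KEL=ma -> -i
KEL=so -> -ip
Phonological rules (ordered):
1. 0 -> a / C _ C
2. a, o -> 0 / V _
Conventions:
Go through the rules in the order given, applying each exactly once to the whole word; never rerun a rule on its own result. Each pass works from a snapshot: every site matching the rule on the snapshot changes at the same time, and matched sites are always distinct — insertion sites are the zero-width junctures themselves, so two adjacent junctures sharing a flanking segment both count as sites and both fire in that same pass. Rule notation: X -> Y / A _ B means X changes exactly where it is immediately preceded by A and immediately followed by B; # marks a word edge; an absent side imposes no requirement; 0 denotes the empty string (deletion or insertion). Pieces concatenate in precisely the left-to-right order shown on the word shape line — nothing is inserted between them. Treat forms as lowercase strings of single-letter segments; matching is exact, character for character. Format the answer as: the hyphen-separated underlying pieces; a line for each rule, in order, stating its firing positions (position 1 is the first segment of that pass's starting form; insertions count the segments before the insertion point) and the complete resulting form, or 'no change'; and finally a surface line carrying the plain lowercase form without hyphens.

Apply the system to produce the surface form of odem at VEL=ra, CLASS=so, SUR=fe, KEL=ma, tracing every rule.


underlying: odem-i-o-ase-i
1. 0 -> a / C _ C: no change
2. a, o -> 0 / V _: fires at position(s) 6, 7: odemisei
surface: odemisei


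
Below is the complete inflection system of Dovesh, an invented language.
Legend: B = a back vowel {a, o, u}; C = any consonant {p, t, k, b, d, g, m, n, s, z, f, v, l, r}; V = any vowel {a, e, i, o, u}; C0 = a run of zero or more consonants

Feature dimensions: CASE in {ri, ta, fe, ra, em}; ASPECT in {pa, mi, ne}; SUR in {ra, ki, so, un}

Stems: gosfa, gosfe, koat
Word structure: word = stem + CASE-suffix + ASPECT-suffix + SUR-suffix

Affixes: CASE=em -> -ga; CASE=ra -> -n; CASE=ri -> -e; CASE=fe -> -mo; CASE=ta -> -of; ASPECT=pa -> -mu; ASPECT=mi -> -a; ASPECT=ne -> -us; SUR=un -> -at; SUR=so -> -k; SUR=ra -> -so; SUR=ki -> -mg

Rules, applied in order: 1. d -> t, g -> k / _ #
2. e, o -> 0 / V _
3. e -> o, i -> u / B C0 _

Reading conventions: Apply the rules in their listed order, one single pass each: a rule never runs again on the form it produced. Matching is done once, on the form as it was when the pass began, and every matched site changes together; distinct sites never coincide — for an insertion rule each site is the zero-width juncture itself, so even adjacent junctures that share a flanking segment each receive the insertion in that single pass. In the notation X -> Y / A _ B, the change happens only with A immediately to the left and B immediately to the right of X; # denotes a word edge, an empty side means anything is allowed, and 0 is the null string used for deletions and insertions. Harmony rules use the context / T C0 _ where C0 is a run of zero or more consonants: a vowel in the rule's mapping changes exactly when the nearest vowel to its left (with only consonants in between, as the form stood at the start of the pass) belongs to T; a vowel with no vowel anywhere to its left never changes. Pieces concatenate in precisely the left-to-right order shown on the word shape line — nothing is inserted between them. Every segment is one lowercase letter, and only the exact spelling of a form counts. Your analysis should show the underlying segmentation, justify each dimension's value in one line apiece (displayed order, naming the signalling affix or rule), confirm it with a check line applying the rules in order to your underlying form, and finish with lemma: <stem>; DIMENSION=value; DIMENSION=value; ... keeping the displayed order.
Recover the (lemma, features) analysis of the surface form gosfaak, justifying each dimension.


underlying: gosfa-e-a-k
CASE=ri - signalled by the affix -e
ASPECT=mi - signalled by the affix -a
SUR=so - signalled by the affix -k
check: gosfaeak -> gosfaeak -> gosfaak -> gosfaak
lemma: gosfa; CASE=ri; ASPECT=mi; SUR=so


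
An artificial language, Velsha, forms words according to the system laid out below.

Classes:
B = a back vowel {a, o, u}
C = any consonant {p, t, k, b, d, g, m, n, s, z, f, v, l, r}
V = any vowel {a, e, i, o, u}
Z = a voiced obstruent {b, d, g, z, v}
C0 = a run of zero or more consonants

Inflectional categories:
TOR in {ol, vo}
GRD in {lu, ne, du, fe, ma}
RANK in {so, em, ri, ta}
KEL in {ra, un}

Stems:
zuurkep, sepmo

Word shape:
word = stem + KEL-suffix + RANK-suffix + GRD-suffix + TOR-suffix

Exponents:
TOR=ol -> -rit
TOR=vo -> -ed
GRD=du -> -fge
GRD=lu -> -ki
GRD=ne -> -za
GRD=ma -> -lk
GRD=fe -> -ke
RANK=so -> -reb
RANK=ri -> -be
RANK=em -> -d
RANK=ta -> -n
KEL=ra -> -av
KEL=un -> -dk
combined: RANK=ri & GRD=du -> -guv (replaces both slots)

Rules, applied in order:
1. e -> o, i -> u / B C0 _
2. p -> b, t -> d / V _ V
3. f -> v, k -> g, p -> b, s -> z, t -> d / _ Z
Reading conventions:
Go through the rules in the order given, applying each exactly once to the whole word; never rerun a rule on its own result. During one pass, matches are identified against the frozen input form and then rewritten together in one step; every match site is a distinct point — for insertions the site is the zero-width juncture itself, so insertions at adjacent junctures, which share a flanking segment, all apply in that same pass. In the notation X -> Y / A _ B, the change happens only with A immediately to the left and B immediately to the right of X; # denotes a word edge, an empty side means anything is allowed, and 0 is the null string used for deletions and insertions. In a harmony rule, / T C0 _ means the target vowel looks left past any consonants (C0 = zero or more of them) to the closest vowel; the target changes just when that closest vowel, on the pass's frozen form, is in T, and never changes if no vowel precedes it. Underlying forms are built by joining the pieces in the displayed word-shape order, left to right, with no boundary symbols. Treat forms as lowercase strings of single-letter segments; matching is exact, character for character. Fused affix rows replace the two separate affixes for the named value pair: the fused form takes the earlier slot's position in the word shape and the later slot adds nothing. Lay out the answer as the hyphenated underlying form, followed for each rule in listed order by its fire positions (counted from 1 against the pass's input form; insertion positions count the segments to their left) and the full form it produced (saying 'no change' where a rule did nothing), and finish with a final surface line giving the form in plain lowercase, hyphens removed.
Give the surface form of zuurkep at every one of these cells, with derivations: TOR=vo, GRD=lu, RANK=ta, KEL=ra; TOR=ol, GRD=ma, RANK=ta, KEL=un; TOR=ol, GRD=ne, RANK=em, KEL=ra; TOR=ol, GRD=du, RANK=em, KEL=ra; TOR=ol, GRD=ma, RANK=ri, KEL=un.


cell TOR=vo, GRD=lu, RANK=ta, KEL=ra:
underlying: zuurkep-av-n-ki-ed
1. e -> o, i -> u / B C0 _: fires at position(s) 6, 12: zuurkopavnkued
2. p -> b, t -> d / V _ V: fires at position(s) 7: zuurkobavnkued
3. f -> v, k -> g, p -> b, s -> z, t -> d / _ Z: no change
surface: zuurkobavnkued

cell TOR=ol, GRD=ma, RANK=ta, KEL=un:
underlying: zuurkep-dk-n-lk-rit
1. e -> o, i -> u / B C0 _: fires at position(s) 6: zuurkopdknlkrit
2. p -> b, t -> d / V _ V: no change
3. f -> v, k -> g, p -> b, s -> z, t -> d / _ Z: fires at position(s) 7: zuurkobdknlkrit
surface: zuurkobdknlkrit

cell TOR=ol, GRD=ne, RANK=em, KEL=ra:
underlying: zuurkep-av-d-za-rit
1. e -> o, i -> u / B C0 _: fires at position(s) 6, 14: zuurkopavdzarut
2. p -> b, t -> d / V _ V: fires at position(s) 7: zuurkobavdzarut
3. f -> v, k -> g, p -> b, s -> z, t -> d / _ Z: no change
surface: zuurkobavdzarut

cell TOR=ol, GRD=du, RANK=em, KEL=ra:
underlying: zuurkep-av-d-fge-rit
1. e -> o, i -> u / B C0 _: fires at position(s) 6, 13: zuurkopavdfgorit
2. p -> b, t -> d / V _ V: fires at position(s) 7: zuurkobavdfgorit
3. f -> v, k -> g, p -> b, s -> z, t -> d / _ Z: fires at position(s) 11: zuurkobavdvgorit
surface: zuurkobavdvgorit

cell TOR=ol, GRD=ma, RANK=ri, KEL=un:
underlying: zuurkep-dk-be-lk-rit
1. e -> o, i -> u / B C0 _: fires at position(s) 6: zuurkopdkbelkrit
2. p -> b, t -> d / V _ V: no change
3. f -> v, k -> g, p -> b, s -> z, t -> d / _ Z: fires at position(s) 7, 9: zuurkobdgbelkrit
surface: zuurkobdgbelkrit


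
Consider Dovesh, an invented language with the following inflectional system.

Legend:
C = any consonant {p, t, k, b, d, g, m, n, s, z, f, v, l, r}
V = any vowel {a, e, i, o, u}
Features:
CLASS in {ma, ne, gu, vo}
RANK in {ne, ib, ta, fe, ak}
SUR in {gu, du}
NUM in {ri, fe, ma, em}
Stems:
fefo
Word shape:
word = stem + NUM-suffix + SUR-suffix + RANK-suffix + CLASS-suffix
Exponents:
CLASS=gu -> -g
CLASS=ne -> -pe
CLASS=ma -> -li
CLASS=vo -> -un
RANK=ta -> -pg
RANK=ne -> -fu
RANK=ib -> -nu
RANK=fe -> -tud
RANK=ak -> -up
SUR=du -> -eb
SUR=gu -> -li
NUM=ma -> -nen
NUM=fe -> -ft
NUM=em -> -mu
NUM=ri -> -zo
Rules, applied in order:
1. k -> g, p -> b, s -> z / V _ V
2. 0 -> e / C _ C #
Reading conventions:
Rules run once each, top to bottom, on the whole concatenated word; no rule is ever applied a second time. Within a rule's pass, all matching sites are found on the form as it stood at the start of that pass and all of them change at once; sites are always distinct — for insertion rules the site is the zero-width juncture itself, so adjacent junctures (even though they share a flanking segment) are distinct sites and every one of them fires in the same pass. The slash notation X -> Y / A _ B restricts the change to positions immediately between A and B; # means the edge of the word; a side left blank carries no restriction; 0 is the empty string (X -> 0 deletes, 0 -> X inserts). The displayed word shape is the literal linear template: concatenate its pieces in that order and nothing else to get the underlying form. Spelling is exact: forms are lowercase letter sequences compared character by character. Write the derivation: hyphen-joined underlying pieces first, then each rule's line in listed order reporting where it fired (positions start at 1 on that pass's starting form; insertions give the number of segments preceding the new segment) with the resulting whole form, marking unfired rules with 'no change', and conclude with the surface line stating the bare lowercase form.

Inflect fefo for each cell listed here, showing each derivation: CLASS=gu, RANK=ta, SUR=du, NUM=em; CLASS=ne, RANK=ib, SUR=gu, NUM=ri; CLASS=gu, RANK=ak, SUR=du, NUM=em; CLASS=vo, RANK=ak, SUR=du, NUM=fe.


cell CLASS=gu, RANK=ta, SUR=du, NUM=em:
underlying: fefo-mu-eb-pg-g
1. k -> g, p -> b, s -> z / V _ V: no change
2. 0 -> e / C _ C #: inserts after position(s) 10: fefomuebpgeg
surface: fefomuebpgeg

cell CLASS=ne, RANK=ib, SUR=gu, NUM=ri:
underlying: fefo-zo-li-nu-pe
1. k -> g, p -> b, s -> z / V _ V: fires at position(s) 11: fefozolinube
2. 0 -> e / C _ C #: no change
surface: fefozolinube

cell CLASS=gu, RANK=ak, SUR=du, NUM=em:
underlying: fefo-mu-eb-up-g
1. k -> g, p -> b, s -> z / V _ V: no change
2. 0 -> e / C _ C #: inserts after position(s) 10: fefomuebupeg
surface: fefomuebupeg

cell CLASS=vo, RANK=ak, SUR=du, NUM=fe:
underlying: fefo-ft-eb-up-un
1. k -> g, p -> b, s -> z / V _ V: fires at position(s) 10: fefoftebubun
2. 0 -> e / C _ C #: no change
surface: fefoftebubun


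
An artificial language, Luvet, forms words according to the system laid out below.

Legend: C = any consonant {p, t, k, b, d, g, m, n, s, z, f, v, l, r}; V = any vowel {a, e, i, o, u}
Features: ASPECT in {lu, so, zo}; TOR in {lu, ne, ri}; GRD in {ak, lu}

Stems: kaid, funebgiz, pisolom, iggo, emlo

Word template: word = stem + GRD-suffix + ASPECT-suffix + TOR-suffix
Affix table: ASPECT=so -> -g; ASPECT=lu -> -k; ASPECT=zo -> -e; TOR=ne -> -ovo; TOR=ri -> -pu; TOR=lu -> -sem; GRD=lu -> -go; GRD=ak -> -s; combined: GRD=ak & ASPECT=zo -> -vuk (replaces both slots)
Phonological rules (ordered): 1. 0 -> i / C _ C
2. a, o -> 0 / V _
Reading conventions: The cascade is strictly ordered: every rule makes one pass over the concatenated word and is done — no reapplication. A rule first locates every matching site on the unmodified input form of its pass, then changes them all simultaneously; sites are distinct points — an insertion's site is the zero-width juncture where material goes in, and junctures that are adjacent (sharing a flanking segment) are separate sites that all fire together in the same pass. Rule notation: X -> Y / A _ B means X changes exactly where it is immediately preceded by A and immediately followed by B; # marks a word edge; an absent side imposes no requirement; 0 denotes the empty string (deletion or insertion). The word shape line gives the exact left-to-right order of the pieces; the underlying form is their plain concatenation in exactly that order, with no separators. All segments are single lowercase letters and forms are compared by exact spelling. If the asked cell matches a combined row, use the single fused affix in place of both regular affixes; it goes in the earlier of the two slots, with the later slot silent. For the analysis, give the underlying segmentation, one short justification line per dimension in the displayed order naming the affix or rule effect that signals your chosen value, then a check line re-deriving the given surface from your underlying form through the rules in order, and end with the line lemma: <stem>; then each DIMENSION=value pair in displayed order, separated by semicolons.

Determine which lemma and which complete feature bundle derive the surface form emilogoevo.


underlying: emlo-go-e-ovo
ASPECT=zo - signalled by the affix -e
TOR=ne - signalled by the affix -ovo
GRD=lu - signalled by the affix -go
check: emlogoeovo -> emilogoeovo -> emilogoevo
lemma: emlo; ASPECT=zo; TOR=ne; GRD=lu


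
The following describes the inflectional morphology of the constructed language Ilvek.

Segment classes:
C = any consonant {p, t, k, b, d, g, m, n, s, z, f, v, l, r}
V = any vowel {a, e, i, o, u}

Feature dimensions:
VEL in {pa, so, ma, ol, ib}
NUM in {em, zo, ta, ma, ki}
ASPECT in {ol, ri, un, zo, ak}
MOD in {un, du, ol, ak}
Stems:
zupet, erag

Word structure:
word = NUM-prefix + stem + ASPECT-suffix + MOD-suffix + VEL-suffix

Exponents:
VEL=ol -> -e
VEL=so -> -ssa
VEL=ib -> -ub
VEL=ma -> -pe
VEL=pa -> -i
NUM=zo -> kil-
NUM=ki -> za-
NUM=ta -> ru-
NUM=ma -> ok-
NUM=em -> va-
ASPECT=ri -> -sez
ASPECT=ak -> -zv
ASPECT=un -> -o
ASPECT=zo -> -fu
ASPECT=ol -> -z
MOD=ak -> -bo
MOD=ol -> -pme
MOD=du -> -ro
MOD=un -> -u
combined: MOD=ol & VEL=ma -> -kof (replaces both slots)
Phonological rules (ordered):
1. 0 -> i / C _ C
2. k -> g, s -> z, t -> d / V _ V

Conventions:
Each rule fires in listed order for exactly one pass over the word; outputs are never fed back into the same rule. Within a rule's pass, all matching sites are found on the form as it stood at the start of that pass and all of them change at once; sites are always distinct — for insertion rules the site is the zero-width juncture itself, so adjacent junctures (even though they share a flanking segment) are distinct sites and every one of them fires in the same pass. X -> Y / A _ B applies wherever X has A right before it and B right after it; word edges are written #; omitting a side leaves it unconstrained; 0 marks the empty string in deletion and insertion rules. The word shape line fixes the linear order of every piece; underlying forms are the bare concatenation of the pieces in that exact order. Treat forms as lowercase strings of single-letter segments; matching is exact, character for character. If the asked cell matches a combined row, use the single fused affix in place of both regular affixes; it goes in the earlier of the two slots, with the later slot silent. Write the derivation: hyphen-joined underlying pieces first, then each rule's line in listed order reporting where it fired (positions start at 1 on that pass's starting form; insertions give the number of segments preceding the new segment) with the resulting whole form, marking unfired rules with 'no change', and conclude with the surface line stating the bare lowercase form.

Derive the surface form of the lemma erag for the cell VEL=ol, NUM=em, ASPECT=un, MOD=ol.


underlying: va-erag-o-pme-e
1. 0 -> i / C _ C: inserts after position(s) 8: vaeragopimee
2. k -> g, s -> z, t -> d / V _ V: no change
surface: vaeragopimee


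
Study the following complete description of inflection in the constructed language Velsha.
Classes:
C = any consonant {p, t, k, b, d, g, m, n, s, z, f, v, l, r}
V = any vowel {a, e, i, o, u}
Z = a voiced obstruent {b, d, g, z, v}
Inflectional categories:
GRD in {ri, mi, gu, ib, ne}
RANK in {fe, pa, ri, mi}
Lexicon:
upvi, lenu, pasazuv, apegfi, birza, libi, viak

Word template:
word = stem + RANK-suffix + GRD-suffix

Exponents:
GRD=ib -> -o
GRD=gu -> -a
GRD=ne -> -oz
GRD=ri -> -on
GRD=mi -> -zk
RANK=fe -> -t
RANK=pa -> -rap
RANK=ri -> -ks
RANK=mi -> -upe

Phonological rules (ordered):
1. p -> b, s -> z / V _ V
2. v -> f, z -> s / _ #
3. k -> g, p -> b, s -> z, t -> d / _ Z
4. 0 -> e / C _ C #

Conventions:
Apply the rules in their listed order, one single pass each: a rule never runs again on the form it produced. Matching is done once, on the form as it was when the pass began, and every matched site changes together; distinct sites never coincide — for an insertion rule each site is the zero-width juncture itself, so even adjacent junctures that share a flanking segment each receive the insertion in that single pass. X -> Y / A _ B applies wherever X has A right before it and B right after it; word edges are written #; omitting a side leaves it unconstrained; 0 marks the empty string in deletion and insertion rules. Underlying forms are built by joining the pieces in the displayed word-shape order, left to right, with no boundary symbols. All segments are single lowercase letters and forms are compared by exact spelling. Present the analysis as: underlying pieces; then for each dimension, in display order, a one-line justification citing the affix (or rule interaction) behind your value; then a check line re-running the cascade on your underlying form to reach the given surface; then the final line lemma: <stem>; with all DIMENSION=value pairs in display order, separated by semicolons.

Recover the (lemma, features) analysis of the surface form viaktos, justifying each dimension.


underlying: viak-t-oz
GRD=ne - signalled by the affix -oz
RANK=fe - signalled by the affix -t
check: viaktoz -> viaktoz -> viaktos -> viaktos -> viaktos
lemma: viak; GRD=ne; RANK=fe


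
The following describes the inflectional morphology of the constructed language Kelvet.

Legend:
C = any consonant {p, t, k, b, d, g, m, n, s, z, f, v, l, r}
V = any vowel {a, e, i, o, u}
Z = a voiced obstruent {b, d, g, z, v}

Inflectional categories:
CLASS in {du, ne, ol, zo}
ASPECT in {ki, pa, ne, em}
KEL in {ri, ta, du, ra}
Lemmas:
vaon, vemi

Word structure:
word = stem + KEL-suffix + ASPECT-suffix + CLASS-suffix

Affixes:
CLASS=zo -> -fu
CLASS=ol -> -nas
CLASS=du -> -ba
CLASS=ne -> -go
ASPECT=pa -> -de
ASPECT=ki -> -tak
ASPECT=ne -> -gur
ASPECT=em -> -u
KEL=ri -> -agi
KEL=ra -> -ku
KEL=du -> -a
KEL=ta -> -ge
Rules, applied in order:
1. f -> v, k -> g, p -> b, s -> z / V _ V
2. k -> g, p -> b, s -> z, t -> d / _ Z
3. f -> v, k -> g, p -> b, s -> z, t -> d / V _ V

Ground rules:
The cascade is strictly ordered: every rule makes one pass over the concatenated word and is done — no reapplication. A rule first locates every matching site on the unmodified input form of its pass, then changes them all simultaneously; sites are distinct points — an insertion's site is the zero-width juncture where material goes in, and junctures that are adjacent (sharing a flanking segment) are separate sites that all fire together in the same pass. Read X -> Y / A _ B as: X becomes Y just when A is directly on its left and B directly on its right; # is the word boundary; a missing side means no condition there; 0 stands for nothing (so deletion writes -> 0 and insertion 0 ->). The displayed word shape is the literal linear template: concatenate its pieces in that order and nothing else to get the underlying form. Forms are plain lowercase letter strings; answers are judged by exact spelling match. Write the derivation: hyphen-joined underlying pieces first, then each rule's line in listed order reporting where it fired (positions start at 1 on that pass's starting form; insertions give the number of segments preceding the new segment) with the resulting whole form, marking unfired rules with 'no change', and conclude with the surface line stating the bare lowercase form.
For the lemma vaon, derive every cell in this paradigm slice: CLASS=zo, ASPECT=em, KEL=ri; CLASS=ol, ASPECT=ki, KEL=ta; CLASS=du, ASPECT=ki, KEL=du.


cell CLASS=zo, ASPECT=em, KEL=ri:
underlying: vaon-agi-u-fu
1. f -> v, k -> g, p -> b, s -> z / V _ V: fires at position(s) 9: vaonagiuvu
2. k -> g, p -> b, s -> z, t -> d / _ Z: no change
3. f -> v, k -> g, p -> b, s -> z, t -> d / V _ V: no change
surface: vaonagiuvu

cell CLASS=ol, ASPECT=ki, KEL=ta:
underlying: vaon-ge-tak-nas
1. f -> v, k -> g, p -> b, s -> z / V _ V: no change
2. k -> g, p -> b, s -> z, t -> d / _ Z: no change
3. f -> v, k -> g, p -> b, s -> z, t -> d / V _ V: fires at position(s) 7: vaongedaknas
surface: vaongedaknas

cell CLASS=du, ASPECT=ki, KEL=du:
underlying: vaon-a-tak-ba
1. f -> v, k -> g, p -> b, s -> z / V _ V: no change
2. k -> g, p -> b, s -> z, t -> d / _ Z: fires at position(s) 8: vaonatagba
3. f -> v, k -> g, p -> b, s -> z, t -> d / V _ V: fires at position(s) 6: vaonadagba
surface: vaonadagba


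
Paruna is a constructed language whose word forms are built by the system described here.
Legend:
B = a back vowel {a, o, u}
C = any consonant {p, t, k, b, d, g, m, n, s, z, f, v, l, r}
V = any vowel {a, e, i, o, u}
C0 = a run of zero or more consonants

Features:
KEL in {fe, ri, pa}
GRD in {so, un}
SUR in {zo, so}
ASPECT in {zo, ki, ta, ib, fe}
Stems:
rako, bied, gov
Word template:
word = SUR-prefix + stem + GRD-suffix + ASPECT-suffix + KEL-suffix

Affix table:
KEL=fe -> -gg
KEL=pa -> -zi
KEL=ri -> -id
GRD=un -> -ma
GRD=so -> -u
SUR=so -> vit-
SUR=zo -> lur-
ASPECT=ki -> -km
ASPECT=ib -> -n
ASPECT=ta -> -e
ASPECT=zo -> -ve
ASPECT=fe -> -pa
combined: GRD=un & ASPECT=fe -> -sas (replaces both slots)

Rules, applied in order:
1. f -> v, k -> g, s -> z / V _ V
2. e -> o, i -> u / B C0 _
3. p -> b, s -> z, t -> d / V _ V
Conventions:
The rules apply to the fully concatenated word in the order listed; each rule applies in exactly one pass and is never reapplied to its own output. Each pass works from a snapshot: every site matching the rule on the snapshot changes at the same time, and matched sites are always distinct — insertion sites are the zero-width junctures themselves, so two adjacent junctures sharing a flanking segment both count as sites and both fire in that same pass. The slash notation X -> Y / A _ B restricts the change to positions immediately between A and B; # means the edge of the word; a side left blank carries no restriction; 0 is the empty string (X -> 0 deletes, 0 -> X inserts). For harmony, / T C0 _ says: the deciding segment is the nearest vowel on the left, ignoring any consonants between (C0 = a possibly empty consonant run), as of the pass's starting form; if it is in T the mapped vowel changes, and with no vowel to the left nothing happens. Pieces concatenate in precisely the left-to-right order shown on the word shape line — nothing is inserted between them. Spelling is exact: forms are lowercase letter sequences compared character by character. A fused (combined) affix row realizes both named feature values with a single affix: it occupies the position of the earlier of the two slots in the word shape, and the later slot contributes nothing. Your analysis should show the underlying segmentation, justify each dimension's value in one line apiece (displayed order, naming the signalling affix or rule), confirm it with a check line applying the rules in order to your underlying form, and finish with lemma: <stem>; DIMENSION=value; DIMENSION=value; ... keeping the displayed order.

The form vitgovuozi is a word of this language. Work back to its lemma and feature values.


underlying: vit-gov-u-e-zi
KEL=pa - signalled by the affix -zi
GRD=so - signalled by the affix -u
SUR=so - signalled by the affix vit-
ASPECT=ta - signalled by the affix -e
check: vitgovuezi -> vitgovuezi -> vitgovuozi -> vitgovuozi
lemma: gov; KEL=pa; GRD=so; SUR=so; ASPECT=ta


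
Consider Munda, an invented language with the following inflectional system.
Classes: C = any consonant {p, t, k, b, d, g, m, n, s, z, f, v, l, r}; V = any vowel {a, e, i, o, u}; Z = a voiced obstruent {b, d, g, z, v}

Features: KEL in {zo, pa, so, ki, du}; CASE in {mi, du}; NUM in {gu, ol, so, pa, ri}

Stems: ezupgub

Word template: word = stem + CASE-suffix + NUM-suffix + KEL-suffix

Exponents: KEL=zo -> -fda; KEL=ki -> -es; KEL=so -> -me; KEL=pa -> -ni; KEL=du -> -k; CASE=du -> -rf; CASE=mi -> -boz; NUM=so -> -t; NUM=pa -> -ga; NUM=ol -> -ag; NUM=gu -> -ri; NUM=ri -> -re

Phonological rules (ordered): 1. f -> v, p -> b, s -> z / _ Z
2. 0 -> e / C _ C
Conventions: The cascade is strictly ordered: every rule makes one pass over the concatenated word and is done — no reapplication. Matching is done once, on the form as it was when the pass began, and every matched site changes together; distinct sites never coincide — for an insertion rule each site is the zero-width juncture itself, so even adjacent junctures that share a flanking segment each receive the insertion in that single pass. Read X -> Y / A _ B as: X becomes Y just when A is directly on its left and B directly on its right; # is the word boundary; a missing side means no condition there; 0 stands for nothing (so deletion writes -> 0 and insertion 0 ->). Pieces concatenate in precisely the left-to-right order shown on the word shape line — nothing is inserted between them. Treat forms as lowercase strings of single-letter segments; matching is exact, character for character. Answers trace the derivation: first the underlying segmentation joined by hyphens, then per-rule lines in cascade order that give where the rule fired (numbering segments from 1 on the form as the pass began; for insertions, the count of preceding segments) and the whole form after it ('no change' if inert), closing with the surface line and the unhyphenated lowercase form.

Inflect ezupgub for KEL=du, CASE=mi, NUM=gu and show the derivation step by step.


underlying: ezupgub-boz-ri-k
1. f -> v, p -> b, s -> z / _ Z: fires at position(s) 4: ezubgubbozrik
2. 0 -> e / C _ C: inserts after position(s) 4, 7, 10: ezubegubebozerik
surface: ezubegubebozerik


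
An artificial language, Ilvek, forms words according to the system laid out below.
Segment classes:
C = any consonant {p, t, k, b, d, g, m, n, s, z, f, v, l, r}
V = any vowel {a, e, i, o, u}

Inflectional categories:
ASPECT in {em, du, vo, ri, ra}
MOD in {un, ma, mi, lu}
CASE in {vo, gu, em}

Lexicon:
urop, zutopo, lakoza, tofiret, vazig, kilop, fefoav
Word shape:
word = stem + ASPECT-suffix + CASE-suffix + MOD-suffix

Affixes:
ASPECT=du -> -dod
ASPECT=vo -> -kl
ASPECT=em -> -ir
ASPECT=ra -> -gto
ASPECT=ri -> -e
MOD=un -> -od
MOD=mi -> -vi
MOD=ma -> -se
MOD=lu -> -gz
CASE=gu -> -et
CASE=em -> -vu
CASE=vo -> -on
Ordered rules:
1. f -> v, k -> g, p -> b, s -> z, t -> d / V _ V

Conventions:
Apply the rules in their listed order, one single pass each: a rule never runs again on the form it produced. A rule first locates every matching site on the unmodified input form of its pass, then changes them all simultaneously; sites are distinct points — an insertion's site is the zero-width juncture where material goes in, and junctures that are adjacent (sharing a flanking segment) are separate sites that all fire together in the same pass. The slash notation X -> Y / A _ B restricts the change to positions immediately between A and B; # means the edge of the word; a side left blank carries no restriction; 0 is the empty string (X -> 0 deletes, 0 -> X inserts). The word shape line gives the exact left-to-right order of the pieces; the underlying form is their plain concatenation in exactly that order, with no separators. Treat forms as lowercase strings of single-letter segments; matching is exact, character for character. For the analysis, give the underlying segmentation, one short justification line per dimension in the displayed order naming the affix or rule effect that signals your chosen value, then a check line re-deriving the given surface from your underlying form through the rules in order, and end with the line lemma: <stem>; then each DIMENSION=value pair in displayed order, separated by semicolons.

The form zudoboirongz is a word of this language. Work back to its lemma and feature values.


underlying: zutopo-ir-on-gz
ASPECT=em - signalled by the affix -ir
MOD=lu - signalled by the affix -gz
CASE=vo - signalled by the affix -on
check: zutopoirongz -> zudoboirongz
lemma: zutopo; ASPECT=em; MOD=lu; CASE=vo


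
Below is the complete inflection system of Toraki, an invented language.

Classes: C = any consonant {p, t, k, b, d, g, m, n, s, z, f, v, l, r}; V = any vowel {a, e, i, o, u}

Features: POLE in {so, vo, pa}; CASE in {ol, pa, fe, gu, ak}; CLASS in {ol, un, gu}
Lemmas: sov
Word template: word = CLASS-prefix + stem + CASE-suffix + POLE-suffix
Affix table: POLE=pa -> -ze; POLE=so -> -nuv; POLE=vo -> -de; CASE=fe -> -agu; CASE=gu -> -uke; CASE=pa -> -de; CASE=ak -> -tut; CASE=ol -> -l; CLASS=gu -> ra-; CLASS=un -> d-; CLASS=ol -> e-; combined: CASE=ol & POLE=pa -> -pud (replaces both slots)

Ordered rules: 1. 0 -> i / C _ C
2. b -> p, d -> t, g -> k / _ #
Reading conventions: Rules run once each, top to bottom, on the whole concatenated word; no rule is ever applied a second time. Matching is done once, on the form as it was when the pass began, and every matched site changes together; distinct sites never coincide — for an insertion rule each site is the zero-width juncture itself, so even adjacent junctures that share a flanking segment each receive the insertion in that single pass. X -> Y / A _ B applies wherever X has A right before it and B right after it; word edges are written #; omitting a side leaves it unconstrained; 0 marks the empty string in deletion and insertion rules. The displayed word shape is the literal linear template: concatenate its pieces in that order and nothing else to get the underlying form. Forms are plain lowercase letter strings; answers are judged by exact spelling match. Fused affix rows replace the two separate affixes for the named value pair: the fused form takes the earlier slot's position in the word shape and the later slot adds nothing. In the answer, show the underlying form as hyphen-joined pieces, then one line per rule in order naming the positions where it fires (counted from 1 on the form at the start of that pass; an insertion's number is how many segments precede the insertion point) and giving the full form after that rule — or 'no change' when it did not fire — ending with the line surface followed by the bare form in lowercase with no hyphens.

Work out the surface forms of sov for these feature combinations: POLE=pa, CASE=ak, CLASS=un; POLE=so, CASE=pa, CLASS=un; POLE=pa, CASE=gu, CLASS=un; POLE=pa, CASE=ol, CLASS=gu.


cell POLE=pa, CASE=ak, CLASS=un:
underlying: d-sov-tut-ze
1. 0 -> i / C _ C: inserts after position(s) 1, 4, 7: disovitutize
2. b -> p, d -> t, g -> k / _ #: no change
surface: disovitutize

cell POLE=so, CASE=pa, CLASS=un:
underlying: d-sov-de-nuv
1. 0 -> i / C _ C: inserts after position(s) 1, 4: disovidenuv
2. b -> p, d -> t, g -> k / _ #: no change
surface: disovidenuv

cell POLE=pa, CASE=gu, CLASS=un:
underlying: d-sov-uke-ze
1. 0 -> i / C _ C: inserts after position(s) 1: disovukeze
2. b -> p, d -> t, g -> k / _ #: no change
surface: disovukeze

cell POLE=pa, CASE=ol, CLASS=gu:
underlying: ra-sov-pud
1. 0 -> i / C _ C: inserts after position(s) 5: rasovipud
2. b -> p, d -> t, g -> k / _ #: fires at position(s) 9: rasoviput
surface: rasoviput
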